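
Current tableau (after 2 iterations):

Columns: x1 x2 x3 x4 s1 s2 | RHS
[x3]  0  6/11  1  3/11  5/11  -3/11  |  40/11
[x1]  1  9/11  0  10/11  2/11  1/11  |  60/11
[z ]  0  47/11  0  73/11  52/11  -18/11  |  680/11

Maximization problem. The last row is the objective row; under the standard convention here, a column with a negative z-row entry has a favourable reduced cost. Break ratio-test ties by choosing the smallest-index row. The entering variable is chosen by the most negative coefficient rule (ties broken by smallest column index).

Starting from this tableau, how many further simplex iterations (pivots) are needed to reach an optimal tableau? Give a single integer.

1

pivot: s2 in, x1 out → z = 160
No improving column remains; optimal.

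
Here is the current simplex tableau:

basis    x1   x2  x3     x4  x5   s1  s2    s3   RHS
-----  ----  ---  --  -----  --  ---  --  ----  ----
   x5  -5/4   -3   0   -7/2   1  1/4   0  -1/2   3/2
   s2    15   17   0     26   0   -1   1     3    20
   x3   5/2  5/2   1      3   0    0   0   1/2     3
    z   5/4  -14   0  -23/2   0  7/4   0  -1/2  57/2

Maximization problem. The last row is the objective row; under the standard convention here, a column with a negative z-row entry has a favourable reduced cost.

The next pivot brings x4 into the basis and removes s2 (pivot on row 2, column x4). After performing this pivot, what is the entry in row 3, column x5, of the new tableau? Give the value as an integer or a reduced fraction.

Pivot element is row 2, column x4: 26.
Normalize row 2: new (row 2, x5) = 0/26 = 0.
row 3 ← row 3 − 3·(new row 2): 0 − 3·0 = 0.

0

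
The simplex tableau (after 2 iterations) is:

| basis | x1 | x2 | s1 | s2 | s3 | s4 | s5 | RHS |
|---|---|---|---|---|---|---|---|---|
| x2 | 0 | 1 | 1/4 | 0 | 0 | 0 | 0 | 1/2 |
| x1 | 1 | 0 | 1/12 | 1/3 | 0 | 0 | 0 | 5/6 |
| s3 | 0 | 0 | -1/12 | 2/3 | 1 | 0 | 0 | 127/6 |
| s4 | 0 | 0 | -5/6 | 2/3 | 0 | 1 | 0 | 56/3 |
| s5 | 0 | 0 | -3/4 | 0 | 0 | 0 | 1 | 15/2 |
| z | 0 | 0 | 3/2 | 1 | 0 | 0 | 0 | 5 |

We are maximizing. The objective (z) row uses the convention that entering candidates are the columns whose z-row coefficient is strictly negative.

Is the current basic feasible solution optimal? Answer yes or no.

No objective-row coefficient is strictly negative, so no entering variable exists; the tableau is optimal.

yes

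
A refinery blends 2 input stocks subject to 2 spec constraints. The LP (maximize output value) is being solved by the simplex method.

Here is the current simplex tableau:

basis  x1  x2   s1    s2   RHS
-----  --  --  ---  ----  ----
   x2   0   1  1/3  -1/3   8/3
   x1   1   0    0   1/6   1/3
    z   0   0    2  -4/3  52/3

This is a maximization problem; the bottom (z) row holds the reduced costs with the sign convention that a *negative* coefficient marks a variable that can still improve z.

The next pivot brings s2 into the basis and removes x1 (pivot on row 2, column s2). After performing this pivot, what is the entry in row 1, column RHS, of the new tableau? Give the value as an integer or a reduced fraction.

10/3

Pivot element is row 2, column s2: 1/6.
Normalize row 2: new (row 2, RHS) = (1/3)/(1/6) = 2.
row 1 ← row 1 − (-1/3)·(new row 2): 8/3 − (-1/3)·2 = 10/3.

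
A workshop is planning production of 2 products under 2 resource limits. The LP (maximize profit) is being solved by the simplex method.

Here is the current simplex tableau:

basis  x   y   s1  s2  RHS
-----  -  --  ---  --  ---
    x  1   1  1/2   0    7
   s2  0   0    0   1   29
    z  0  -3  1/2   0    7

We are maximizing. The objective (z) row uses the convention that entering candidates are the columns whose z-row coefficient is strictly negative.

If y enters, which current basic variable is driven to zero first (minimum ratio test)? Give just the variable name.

Ratios: row 1 (x): 7/1 = 7; row 2 (s2): entry 0 ≤ 0, skip.
Minimum ratio 7 is in the x row, so x leaves.

x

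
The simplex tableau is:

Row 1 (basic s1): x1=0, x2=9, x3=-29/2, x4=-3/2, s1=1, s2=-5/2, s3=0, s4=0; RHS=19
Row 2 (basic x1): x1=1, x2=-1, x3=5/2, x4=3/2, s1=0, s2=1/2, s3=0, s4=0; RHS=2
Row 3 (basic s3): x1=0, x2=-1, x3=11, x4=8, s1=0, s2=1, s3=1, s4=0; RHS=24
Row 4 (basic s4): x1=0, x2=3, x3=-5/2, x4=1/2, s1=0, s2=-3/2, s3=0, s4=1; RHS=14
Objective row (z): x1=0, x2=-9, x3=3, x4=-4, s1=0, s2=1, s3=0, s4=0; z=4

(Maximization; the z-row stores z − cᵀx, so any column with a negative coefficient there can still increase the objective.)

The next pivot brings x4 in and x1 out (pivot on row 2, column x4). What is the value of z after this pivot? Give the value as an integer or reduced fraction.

Minimum ratio for x4: 2/(3/2) = 4/3.
z changes by −(z-row coeff of x4)·ratio = −(-4)·(4/3) = 16/3.
New z = 4 + (16/3) = 28/3.

28/3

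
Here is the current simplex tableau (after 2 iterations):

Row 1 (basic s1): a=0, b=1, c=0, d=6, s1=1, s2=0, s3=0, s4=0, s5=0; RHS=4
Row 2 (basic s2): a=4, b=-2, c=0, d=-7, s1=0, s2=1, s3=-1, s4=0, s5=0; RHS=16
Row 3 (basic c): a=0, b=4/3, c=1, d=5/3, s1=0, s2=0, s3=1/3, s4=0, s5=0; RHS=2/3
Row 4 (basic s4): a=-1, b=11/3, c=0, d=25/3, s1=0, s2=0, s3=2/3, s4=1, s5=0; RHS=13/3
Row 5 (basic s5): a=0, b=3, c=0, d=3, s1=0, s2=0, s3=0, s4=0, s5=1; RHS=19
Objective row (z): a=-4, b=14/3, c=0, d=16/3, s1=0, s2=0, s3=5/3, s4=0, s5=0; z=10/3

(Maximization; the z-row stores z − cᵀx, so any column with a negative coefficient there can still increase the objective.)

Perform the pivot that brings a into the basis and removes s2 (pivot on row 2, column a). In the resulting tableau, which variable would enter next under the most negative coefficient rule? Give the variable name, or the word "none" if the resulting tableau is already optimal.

Pivot element 4. New z-row = old z-row − (-4)·(row 2/4).
Updated z-row coefficients: a: 0, b: 8/3, c: 0, d: -5/3, s1: 0, s2: 1, s3: 2/3, s4: 0, s5: 0.
The most negative is -5/3 in column d, so d would enter next.

d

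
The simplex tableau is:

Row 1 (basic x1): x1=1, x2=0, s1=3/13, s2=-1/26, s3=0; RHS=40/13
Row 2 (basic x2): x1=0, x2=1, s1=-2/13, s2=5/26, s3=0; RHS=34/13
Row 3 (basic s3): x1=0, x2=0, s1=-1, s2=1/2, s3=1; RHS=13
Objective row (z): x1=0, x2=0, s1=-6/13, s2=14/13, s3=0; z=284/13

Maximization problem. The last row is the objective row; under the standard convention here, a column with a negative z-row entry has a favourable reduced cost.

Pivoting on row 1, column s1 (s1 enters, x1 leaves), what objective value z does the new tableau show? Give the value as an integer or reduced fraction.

Minimum ratio for s1: (40/13)/(3/13) = 40/3.
z changes by −(z-row coeff of s1)·ratio = −(-6/13)·(40/3) = 80/13.
New z = 284/13 + (80/13) = 28.

28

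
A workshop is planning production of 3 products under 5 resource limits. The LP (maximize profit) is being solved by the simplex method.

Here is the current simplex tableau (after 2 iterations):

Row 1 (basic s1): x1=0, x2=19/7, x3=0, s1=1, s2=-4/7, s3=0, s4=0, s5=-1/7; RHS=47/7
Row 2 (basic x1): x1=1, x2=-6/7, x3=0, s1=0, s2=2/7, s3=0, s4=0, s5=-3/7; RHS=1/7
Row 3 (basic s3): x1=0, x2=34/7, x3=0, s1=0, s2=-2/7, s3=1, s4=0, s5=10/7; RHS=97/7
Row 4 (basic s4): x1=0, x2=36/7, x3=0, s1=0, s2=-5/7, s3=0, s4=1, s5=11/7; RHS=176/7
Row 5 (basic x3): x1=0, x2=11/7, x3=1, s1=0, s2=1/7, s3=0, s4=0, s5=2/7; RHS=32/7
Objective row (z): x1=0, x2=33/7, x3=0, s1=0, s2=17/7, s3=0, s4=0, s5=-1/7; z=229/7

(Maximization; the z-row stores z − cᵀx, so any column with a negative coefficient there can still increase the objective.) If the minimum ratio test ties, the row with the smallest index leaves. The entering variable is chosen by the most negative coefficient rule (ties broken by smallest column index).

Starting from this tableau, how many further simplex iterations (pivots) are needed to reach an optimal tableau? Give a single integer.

pivot: s5 in, s3 out → z = 341/10
No improving column remains; optimal.

1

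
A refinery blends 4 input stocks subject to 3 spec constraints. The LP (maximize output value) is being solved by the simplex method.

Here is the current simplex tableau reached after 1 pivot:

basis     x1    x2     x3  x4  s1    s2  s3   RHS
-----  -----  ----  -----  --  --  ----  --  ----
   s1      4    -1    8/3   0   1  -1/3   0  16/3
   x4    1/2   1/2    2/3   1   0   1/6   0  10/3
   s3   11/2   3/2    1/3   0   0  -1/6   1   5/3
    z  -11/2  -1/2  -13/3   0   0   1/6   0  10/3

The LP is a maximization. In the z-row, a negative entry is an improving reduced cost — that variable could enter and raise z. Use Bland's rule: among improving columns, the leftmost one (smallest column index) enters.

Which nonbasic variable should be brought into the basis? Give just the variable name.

Objective-row coefficients: x1: -11/2, x2: -1/2, x3: -13/3, x4: 0, s1: 0, s2: 1/6, s3: 0.
Improving columns: x1, x2, x3. Bland's rule picks the smallest column index → x1.

x1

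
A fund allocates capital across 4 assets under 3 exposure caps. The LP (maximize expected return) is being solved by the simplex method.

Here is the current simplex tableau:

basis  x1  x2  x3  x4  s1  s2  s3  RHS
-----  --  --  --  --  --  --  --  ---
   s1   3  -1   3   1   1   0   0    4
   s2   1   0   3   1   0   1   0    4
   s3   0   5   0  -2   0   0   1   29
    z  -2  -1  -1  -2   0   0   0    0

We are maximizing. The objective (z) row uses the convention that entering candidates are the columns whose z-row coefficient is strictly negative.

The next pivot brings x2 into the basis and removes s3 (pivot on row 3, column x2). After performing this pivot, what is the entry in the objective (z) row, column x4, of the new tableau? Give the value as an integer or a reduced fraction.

-12/5

Pivot element is row 3, column x2: 5.
Normalize row 3: new (row 3, x4) = (-2)/5 = -2/5.
z-row ← z-row − (-1)·(new row 3): -2 − (-1)·(-2/5) = -12/5.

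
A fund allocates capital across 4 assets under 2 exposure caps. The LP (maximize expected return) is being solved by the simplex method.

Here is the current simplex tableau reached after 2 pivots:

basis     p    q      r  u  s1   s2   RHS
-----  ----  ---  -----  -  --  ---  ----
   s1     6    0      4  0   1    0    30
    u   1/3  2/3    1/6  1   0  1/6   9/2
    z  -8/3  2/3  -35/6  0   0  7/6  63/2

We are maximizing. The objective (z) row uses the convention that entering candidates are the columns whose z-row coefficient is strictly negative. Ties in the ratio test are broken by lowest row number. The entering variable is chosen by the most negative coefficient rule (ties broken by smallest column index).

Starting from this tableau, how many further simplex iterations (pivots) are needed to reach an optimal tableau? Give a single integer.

pivot: r in, s1 out → z = 301/4
No improving column remains; optimal.

1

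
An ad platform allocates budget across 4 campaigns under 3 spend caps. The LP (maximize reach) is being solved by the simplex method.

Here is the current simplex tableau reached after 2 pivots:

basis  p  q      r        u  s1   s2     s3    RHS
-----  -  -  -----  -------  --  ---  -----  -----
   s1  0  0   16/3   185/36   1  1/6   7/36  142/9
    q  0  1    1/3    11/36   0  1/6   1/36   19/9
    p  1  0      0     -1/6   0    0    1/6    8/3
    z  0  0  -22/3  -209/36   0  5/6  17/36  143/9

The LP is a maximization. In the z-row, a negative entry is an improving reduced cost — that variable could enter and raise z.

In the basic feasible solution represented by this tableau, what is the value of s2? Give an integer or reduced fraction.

0

s2 is nonbasic (not in the basis column), so its value in the current BFS is 0.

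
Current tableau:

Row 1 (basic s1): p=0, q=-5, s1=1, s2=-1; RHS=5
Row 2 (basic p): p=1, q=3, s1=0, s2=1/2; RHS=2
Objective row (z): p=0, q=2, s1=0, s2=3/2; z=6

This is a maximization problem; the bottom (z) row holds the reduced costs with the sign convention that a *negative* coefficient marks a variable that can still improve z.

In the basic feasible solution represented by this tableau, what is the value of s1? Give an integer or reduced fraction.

5

s1 is basic (row 1); its value is the RHS of that row: 5.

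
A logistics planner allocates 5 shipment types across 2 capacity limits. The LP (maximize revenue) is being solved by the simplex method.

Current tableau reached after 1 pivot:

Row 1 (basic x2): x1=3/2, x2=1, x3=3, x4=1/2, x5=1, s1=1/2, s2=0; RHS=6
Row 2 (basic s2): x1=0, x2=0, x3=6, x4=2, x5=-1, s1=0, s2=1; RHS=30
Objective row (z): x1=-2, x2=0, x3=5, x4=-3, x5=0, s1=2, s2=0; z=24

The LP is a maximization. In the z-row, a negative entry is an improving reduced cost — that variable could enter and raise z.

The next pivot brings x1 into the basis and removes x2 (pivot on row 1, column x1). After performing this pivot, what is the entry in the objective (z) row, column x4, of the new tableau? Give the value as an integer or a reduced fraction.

Pivot element is row 1, column x1: 3/2.
Normalize row 1: new (row 1, x4) = (1/2)/(3/2) = 1/3.
z-row ← z-row − (-2)·(new row 1): -3 − (-2)·(1/3) = -7/3.

-7/3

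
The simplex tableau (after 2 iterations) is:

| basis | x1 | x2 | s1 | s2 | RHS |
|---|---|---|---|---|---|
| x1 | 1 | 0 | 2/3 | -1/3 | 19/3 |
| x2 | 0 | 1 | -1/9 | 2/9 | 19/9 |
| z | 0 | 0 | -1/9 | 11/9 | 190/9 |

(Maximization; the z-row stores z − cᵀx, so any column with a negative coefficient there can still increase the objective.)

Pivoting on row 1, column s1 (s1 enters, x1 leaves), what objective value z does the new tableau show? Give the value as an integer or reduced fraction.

133/6

Minimum ratio for s1: (19/3)/(2/3) = 19/2.
z changes by −(z-row coeff of s1)·ratio = −(-1/9)·(19/2) = 19/18.
New z = 190/9 + (19/18) = 133/6.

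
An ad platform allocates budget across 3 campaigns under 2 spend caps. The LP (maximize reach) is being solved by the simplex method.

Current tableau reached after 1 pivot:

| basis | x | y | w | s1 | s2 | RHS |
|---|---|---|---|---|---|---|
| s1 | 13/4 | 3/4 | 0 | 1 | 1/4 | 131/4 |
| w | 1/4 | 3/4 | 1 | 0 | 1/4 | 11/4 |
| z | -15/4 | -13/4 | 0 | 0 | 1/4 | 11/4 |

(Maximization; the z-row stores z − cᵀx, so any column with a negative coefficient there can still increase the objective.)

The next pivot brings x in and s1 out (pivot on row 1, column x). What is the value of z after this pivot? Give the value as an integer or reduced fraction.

527/13

Minimum ratio for x: (131/4)/(13/4) = 131/13.
z changes by −(z-row coeff of x)·ratio = −(-15/4)·(131/13) = 1965/52.
New z = 11/4 + (1965/52) = 527/13.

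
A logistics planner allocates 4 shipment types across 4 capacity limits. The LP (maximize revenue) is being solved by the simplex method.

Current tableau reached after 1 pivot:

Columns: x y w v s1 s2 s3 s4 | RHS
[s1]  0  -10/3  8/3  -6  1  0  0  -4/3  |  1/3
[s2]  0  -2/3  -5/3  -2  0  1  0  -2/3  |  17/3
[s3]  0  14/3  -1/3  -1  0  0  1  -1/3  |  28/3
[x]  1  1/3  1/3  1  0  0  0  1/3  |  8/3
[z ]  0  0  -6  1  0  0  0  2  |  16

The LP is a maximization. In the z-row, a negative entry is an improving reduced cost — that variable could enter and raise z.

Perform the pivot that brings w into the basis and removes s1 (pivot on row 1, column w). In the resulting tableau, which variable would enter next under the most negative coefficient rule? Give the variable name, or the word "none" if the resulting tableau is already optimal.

Pivot element 8/3. New z-row = old z-row − (-6)·(row 1/(8/3)).
Updated z-row coefficients: x: 0, y: -15/2, w: 0, v: -25/2, s1: 9/4, s2: 0, s3: 0, s4: -1.
The most negative is -25/2 in column v, so v would enter next.

v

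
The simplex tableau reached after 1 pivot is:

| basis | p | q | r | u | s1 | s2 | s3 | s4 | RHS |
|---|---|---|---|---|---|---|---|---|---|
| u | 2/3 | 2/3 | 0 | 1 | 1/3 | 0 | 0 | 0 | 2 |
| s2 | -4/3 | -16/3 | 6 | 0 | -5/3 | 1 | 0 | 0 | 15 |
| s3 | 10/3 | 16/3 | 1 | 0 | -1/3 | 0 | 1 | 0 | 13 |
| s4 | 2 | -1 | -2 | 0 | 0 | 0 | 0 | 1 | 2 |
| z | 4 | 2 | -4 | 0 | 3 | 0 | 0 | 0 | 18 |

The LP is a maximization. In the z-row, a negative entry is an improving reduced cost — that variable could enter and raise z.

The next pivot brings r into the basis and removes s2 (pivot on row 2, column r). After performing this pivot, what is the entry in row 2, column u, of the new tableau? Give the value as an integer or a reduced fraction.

Pivot element is row 2, column r: 6.
Normalize row 2: new (row 2, u) = 0/6 = 0.
Row 2 is the pivot row, so the entry is 0.

0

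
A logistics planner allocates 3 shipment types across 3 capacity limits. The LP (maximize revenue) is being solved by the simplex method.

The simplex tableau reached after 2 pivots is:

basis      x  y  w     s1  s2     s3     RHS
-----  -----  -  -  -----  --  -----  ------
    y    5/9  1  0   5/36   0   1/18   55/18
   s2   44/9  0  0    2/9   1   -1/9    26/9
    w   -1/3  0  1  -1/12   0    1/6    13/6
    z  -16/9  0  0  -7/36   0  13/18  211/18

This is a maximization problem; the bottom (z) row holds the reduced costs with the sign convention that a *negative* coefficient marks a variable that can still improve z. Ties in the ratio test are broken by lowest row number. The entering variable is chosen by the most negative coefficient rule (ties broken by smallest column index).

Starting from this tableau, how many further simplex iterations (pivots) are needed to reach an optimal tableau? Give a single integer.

pivot: x in, s2 out → z = 281/22
pivot: s1 in, x out → z = 57/4
No improving column remains; optimal.

2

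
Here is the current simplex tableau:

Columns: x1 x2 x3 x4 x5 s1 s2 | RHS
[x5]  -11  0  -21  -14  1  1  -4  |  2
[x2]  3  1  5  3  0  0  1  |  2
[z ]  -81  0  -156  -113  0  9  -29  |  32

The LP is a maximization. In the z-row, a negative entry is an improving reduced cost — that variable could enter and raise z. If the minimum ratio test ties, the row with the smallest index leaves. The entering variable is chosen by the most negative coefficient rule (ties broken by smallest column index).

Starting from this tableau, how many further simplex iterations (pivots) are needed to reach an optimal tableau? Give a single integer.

2

pivot: x3 in, x2 out → z = 472/5
pivot: x4 in, x3 out → z = 322/3
No improving column remains; optimal.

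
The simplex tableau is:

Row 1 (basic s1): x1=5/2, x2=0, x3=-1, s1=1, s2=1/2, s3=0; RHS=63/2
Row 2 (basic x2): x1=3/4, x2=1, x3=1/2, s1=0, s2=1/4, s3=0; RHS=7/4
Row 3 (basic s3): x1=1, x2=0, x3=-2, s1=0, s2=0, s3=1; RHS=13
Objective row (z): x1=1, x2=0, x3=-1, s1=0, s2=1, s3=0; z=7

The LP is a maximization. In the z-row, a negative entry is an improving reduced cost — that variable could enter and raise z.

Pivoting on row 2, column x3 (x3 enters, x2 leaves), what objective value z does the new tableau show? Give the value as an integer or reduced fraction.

21/2

Minimum ratio for x3: (7/4)/(1/2) = 7/2.
z changes by −(z-row coeff of x3)·ratio = −(-1)·(7/2) = 7/2.
New z = 7 + (7/2) = 21/2.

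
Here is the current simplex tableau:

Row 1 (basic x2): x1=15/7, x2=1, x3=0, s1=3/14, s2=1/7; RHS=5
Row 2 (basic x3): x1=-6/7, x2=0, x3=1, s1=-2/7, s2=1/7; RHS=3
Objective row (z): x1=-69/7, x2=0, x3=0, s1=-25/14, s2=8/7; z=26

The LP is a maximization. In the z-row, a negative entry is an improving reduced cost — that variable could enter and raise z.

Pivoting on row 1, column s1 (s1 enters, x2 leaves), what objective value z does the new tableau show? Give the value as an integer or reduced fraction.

203/3

Minimum ratio for s1: 5/(3/14) = 70/3.
z changes by −(z-row coeff of s1)·ratio = −(-25/14)·(70/3) = 125/3.
New z = 26 + (125/3) = 203/3.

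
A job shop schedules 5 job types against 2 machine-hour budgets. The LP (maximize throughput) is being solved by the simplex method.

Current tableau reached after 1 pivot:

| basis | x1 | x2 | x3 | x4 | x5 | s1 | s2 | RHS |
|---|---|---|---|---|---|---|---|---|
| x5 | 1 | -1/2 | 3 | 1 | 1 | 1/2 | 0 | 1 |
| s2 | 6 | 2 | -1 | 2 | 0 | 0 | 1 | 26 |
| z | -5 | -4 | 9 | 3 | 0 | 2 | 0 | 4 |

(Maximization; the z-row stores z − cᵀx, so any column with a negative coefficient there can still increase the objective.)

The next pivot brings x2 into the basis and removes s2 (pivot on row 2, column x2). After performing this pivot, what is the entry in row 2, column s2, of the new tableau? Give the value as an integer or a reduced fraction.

1/2

Pivot element is row 2, column x2: 2.
Normalize row 2: new (row 2, s2) = 1/2 = 1/2.
Row 2 is the pivot row, so the entry is 1/2.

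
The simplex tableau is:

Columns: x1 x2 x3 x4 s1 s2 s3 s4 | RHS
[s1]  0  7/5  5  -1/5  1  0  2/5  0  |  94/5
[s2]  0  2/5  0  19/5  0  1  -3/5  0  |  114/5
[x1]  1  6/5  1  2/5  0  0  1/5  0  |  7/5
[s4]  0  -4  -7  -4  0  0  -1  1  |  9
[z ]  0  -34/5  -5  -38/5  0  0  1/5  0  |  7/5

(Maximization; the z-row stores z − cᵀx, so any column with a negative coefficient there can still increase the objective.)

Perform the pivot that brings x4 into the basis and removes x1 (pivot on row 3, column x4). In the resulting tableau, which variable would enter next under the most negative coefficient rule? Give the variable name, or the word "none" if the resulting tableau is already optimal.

Pivot element 2/5. New z-row = old z-row − (-38/5)·(row 3/(2/5)).
Updated z-row coefficients: x1: 19, x2: 16, x3: 14, x4: 0, s1: 0, s2: 0, s3: 4, s4: 0.
No coefficient is strictly negative; the tableau after this pivot is optimal.

none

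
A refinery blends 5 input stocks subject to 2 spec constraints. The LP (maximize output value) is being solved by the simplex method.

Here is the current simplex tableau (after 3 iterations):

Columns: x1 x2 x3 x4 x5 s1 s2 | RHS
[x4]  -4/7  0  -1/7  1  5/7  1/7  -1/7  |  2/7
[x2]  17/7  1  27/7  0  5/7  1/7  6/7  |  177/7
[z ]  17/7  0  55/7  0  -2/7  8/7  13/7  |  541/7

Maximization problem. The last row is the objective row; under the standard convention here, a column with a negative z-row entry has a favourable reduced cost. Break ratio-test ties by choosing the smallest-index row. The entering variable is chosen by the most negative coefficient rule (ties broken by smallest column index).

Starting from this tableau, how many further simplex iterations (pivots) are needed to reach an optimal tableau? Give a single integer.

1

pivot: x5 in, x4 out → z = 387/5
No improving column remains; optimal.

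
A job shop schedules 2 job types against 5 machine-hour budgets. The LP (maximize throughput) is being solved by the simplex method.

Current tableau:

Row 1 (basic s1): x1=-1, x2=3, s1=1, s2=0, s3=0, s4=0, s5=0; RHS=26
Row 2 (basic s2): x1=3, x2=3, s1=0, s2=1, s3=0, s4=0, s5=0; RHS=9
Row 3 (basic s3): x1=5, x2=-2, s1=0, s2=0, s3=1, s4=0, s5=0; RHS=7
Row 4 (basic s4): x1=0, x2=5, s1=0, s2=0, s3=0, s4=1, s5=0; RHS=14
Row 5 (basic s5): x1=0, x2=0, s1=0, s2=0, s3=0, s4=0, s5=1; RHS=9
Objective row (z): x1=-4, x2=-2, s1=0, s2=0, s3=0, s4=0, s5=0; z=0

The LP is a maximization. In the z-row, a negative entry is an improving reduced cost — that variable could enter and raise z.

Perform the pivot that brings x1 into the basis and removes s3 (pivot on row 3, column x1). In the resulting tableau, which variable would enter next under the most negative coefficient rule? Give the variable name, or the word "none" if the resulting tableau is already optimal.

x2

Pivot element 5. New z-row = old z-row − (-4)·(row 3/5).
Updated z-row coefficients: x1: 0, x2: -18/5, s1: 0, s2: 0, s3: 4/5, s4: 0, s5: 0.
The most negative is -18/5 in column x2, so x2 would enter next.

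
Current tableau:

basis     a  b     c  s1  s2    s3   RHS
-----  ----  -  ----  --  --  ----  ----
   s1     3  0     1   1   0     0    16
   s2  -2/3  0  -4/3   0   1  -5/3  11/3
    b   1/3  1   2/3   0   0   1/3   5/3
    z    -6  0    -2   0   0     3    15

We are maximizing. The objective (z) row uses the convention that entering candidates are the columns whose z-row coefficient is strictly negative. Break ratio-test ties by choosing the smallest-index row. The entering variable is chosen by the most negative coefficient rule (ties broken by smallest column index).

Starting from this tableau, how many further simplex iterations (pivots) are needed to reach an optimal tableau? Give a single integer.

pivot: a in, b out → z = 45
No improving column remains; optimal.

1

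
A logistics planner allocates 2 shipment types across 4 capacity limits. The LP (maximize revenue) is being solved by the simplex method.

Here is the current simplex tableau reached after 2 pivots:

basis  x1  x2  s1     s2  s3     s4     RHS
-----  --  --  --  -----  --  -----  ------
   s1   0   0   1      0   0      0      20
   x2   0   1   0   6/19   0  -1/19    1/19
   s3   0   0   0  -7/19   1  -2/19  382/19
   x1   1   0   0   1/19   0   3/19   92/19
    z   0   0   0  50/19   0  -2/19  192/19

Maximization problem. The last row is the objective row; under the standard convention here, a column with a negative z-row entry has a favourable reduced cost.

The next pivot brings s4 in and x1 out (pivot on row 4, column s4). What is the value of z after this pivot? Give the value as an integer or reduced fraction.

40/3

Minimum ratio for s4: (92/19)/(3/19) = 92/3.
z changes by −(z-row coeff of s4)·ratio = −(-2/19)·(92/3) = 184/57.
New z = 192/19 + (184/57) = 40/3.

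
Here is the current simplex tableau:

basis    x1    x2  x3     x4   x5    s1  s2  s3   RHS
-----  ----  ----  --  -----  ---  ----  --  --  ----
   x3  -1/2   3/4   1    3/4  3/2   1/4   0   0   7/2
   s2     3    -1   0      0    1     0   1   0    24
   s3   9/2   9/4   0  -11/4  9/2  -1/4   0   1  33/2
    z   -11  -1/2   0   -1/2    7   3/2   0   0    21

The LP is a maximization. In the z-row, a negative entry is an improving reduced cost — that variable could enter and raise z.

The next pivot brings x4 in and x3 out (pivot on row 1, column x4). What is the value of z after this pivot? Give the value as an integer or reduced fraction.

Minimum ratio for x4: (7/2)/(3/4) = 14/3.
z changes by −(z-row coeff of x4)·ratio = −(-1/2)·(14/3) = 7/3.
New z = 21 + (7/3) = 70/3.

70/3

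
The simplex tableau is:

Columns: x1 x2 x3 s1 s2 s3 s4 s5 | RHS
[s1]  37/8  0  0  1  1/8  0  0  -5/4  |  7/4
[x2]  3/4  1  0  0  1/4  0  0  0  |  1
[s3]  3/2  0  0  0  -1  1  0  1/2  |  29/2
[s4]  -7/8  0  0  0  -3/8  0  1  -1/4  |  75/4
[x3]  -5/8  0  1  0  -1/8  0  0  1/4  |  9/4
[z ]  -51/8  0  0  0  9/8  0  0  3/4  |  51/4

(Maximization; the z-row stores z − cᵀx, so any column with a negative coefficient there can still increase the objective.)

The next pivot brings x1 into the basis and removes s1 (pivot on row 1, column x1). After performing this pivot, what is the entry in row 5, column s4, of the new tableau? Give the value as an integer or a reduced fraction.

0

Pivot element is row 1, column x1: 37/8.
Normalize row 1: new (row 1, s4) = 0/(37/8) = 0.
row 5 ← row 5 − (-5/8)·(new row 1): 0 − (-5/8)·0 = 0.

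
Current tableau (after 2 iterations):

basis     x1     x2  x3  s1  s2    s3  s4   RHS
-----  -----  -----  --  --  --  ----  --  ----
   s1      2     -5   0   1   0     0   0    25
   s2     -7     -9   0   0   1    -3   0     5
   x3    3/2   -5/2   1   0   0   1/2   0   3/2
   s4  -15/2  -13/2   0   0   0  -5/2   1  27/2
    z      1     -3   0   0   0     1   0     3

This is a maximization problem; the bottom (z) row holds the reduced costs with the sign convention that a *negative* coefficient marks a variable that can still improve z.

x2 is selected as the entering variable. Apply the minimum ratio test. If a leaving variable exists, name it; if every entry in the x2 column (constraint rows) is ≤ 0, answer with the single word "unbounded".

x2-column entries: row 1: -5, row 2: -9, row 3: -5/2, row 4: -13/2. All ≤ 0, so x2 can increase without bound; the LP is unbounded in this direction.

unbounded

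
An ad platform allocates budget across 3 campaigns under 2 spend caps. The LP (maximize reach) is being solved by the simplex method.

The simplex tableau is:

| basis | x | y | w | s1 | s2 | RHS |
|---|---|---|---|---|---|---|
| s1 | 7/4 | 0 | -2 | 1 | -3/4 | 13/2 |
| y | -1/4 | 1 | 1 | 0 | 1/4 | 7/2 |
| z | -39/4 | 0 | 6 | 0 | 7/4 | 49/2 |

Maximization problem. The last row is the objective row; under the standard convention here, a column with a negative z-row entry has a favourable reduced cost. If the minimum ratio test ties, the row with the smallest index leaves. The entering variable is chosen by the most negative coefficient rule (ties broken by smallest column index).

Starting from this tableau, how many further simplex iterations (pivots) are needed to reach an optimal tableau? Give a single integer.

3

pivot: x in, s1 out → z = 425/7
pivot: w in, y out → z = 463/5
pivot: s2 in, w out → z = 136
No improving column remains; optimal.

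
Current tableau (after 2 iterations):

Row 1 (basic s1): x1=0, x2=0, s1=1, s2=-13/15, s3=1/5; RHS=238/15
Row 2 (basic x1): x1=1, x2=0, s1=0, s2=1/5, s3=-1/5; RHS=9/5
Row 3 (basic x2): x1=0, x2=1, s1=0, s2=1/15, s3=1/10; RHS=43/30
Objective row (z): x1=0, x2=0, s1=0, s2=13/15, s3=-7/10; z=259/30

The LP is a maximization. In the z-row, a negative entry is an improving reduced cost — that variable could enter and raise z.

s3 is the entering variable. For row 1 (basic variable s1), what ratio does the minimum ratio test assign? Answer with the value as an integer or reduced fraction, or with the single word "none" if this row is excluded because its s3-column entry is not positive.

Ratio = RHS / (s3 entry) = (238/15) / (1/5) = 238/3.

238/3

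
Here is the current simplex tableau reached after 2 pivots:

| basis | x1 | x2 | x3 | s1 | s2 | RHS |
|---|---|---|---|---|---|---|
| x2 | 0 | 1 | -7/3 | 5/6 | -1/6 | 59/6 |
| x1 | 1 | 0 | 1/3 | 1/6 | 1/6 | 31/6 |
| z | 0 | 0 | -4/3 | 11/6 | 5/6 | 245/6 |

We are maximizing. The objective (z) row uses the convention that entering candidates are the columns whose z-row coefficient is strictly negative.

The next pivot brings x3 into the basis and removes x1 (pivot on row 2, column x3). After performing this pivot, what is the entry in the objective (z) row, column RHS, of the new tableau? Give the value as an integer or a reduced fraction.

Pivot element is row 2, column x3: 1/3.
Normalize row 2: new (row 2, RHS) = (31/6)/(1/3) = 31/2.
z-row ← z-row − (-4/3)·(new row 2): 245/6 − (-4/3)·(31/2) = 123/2.

123/2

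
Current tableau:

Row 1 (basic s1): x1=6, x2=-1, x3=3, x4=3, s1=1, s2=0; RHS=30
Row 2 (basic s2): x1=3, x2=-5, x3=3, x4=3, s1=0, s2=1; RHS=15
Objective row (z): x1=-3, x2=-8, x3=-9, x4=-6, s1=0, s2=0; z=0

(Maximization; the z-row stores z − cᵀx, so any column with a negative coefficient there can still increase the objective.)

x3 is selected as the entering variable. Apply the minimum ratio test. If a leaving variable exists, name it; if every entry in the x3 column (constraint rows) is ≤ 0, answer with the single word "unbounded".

Ratios: row 1 (s1): 30/3 = 10; row 2 (s2): 15/3 = 5.
Minimum ratio is in the s2 row, so s2 leaves.

s2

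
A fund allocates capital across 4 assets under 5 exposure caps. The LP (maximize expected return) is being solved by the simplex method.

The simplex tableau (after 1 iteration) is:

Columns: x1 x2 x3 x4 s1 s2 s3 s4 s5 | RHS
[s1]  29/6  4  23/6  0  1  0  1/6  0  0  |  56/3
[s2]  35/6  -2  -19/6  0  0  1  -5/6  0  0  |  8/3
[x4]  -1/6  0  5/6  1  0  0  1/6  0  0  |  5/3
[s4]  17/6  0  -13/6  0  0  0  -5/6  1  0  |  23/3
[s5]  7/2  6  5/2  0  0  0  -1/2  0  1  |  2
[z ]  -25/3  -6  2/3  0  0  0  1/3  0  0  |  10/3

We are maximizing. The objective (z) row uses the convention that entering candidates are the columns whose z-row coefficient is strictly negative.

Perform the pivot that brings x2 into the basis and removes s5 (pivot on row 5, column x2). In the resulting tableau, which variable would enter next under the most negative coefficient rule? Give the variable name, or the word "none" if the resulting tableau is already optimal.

x1

Pivot element 6. New z-row = old z-row − (-6)·(row 5/6).
Updated z-row coefficients: x1: -29/6, x2: 0, x3: 19/6, x4: 0, s1: 0, s2: 0, s3: -1/6, s4: 0, s5: 1.
The most negative is -29/6 in column x1, so x1 would enter next.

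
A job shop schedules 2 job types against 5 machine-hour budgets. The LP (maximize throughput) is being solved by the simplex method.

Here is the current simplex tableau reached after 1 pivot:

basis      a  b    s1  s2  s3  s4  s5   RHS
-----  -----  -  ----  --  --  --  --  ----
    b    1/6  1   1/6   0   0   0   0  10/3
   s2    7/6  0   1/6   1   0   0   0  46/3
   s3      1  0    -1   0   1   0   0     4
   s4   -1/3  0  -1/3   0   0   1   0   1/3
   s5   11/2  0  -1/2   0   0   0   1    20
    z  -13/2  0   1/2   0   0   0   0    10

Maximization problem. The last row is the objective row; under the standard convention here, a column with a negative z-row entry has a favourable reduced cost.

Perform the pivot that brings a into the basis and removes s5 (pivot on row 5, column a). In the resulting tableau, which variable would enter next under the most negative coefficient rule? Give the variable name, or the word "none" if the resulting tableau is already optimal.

s1

Pivot element 11/2. New z-row = old z-row − (-13/2)·(row 5/(11/2)).
Updated z-row coefficients: a: 0, b: 0, s1: -1/11, s2: 0, s3: 0, s4: 0, s5: 13/11.
The most negative is -1/11 in column s1, so s1 would enter next.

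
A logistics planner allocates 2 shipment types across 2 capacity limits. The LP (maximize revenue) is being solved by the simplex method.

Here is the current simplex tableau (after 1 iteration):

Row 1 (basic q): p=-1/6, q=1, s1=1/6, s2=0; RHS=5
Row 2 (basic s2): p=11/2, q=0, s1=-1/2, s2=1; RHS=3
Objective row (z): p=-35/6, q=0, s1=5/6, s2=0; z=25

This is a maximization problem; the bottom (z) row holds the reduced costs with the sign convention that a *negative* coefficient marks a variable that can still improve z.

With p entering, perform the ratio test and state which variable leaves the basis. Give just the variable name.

s2

Ratios: row 1 (q): entry -1/6 ≤ 0, skip; row 2 (s2): 3/(11/2) = 6/11.
Minimum ratio 6/11 is in the s2 row, so s2 leaves.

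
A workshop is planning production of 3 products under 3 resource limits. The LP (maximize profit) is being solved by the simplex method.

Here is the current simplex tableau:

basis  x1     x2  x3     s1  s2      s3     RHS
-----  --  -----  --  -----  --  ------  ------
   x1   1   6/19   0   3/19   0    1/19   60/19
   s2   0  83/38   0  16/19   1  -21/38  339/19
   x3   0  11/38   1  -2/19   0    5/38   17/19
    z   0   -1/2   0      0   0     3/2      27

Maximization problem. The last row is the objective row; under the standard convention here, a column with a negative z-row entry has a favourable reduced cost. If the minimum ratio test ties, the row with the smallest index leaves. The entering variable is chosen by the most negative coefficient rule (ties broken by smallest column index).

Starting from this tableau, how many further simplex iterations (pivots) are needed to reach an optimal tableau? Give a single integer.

pivot: x2 in, x3 out → z = 314/11
pivot: s1 in, s2 out → z = 268/9
No improving column remains; optimal.

2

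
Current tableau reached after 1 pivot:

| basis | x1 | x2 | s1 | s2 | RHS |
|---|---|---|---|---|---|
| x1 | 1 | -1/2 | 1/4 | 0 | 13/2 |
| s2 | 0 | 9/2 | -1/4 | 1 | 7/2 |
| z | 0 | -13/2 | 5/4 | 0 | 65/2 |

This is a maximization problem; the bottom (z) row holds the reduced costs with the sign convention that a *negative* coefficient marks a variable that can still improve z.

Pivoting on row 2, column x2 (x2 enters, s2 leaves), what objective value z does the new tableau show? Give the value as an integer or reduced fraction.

Minimum ratio for x2: (7/2)/(9/2) = 7/9.
z changes by −(z-row coeff of x2)·ratio = −(-13/2)·(7/9) = 91/18.
New z = 65/2 + (91/18) = 338/9.

338/9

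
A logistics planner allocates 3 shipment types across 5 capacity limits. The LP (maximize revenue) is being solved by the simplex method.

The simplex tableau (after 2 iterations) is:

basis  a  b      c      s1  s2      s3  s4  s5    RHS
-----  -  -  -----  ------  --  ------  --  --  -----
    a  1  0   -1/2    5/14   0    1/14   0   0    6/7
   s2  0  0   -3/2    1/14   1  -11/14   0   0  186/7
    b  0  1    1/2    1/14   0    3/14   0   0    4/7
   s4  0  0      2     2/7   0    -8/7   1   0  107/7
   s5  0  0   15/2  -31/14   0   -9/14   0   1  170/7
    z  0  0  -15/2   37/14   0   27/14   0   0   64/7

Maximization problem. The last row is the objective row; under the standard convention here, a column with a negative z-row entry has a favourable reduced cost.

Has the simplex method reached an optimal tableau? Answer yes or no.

no

Column c has objective-row coefficient -15/2, which is negative; an improving pivot exists, so not yet optimal.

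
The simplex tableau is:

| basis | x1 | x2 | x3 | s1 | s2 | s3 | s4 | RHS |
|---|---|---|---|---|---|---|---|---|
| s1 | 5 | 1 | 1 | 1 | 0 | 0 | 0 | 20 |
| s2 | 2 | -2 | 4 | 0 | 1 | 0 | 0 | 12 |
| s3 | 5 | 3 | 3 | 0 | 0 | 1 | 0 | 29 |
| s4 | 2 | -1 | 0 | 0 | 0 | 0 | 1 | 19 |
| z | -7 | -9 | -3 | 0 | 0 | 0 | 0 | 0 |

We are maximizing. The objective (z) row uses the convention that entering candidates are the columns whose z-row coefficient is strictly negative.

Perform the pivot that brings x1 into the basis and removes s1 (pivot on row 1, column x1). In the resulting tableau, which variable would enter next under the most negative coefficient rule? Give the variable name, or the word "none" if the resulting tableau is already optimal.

Pivot element 5. New z-row = old z-row − (-7)·(row 1/5).
Updated z-row coefficients: x1: 0, x2: -38/5, x3: -8/5, s1: 7/5, s2: 0, s3: 0, s4: 0.
The most negative is -38/5 in column x2, so x2 would enter next.

x2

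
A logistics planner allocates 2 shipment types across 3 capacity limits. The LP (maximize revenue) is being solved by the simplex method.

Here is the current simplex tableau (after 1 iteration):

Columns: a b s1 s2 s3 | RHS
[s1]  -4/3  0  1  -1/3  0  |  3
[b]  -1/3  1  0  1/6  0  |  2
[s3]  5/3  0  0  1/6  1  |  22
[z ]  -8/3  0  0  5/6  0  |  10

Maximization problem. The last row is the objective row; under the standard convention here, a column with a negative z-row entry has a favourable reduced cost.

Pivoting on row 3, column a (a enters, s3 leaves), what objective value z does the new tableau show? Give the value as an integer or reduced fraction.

Minimum ratio for a: 22/(5/3) = 66/5.
z changes by −(z-row coeff of a)·ratio = −(-8/3)·(66/5) = 176/5.
New z = 10 + (176/5) = 226/5.

226/5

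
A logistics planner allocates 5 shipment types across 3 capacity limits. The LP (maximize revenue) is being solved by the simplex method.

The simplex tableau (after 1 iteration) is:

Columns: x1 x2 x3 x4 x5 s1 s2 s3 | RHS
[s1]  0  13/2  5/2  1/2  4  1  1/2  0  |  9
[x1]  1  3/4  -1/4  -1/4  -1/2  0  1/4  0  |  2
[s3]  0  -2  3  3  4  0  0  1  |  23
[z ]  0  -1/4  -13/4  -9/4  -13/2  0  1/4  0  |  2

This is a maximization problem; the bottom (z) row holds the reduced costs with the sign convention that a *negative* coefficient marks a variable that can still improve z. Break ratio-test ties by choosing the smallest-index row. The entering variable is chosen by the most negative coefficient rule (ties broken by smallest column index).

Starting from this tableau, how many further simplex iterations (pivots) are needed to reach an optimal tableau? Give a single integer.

2

pivot: x5 in, s1 out → z = 133/8
pivot: x4 in, s3 out → z = 987/40
No improving column remains; optimal.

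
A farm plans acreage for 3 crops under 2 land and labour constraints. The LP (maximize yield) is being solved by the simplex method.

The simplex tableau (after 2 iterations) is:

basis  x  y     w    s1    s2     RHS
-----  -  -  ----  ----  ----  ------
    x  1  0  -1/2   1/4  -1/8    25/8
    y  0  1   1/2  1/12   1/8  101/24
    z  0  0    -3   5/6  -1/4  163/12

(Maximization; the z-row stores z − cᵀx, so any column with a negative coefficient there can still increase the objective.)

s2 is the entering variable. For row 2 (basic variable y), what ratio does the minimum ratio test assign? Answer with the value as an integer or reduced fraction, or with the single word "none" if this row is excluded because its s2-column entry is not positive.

Ratio = RHS / (s2 entry) = (101/24) / (1/8) = 101/3.

101/3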